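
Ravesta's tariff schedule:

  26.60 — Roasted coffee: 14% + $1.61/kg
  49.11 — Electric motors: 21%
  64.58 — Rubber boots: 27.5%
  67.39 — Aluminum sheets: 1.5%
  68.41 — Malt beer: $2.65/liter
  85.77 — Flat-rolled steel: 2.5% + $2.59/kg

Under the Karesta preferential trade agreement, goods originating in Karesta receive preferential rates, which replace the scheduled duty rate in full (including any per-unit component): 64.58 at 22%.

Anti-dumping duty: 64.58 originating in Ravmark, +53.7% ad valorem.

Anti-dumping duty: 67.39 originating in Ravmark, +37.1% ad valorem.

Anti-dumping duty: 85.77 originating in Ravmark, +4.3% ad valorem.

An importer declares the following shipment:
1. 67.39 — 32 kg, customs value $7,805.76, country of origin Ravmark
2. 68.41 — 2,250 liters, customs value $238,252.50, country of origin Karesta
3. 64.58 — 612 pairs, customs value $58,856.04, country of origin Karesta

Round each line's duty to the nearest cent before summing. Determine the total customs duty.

Line 1 (67.39, Ravmark, 32 kg, $7,805.76):
Base rate for 67.39 is 1.5%.
Additional duty on 67.39 from Ravmark: +37.1%. Applied ad valorem rate: 1.5% + 37.1% = 38.6%.
Duty = $7,805.76 × 38.6% = $3,013.02.
Line 2 (68.41, Karesta, 2,250 liters, $238,252.50):
Base rate for 68.41 is $2.65/liter.
Origin Karesta is the FTA partner but 68.41 is not on the preference list; base rate stands.
Duty = 2,250 × $2.65 = $5,962.50.
Line 3 (64.58, Karesta, 612 pairs, $58,856.04):
Base rate for 64.58 is 27.5%.
Origin Karesta qualifies under the Ravesta–Karesta agreement and 64.58 is covered: preferential rate 22% applies instead.
The additional-duty order on 64.58 targets Ravmark, not Karesta; it does not apply.
Duty = $58,856.04 × 22% = $12,948.33.
Total = $3,013.02 + $5,962.50 + $12,948.33 = $21,923.85.

$21,923.85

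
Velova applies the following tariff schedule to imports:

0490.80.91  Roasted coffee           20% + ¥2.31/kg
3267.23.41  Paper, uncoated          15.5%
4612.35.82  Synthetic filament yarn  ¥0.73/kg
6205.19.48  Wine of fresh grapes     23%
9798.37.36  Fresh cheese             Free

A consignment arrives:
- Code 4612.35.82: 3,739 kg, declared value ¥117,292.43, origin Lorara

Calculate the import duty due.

Line 1 (4612.35.82, Lorara, 3,739 kg, ¥117,292.43):
Base rate for 4612.35.82 is ¥0.73/kg.
Duty = 3,739 × ¥0.73 = ¥2,729.47.

¥2,729.47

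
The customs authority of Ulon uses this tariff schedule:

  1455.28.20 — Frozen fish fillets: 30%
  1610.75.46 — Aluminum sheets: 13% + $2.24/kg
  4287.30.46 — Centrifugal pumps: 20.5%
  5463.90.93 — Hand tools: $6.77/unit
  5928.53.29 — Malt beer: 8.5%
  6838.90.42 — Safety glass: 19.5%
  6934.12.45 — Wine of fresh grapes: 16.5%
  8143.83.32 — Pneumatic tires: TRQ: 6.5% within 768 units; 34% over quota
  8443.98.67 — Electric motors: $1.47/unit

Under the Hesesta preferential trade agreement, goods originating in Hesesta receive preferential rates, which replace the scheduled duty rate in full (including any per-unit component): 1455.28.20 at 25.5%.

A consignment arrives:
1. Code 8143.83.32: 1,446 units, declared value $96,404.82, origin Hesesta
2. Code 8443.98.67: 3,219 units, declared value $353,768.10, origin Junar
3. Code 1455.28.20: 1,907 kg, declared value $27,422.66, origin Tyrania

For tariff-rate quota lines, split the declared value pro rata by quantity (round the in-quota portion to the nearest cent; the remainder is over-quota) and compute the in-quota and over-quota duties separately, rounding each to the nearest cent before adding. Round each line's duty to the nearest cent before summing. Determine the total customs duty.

Line 1 (8143.83.32, Hesesta, 1,446 units, $96,404.82):
Code 8143.83.32 is under a tariff-rate quota (threshold 768 units). In-quota: 768 units at 6.5%; over-quota: 678 units at 34%.
Pro-rata value split: in-quota = $96,404.82 × 768/1,446 = $51,202.56; over-quota = $96,404.82 − $51,202.56 = $45,202.26.
In-quota duty = $51,202.56 × 6.5% = $3,328.17. Over-quota duty = $45,202.26 × 34% = $15,368.77.
Line duty = $3,328.17 + $15,368.77 = $18,696.94.
Line 2 (8443.98.67, Junar, 3,219 units, $353,768.10):
Base rate for 8443.98.67 is $1.47/unit.
Duty = 3,219 × $1.47 = $4,731.93.
Line 3 (1455.28.20, Tyrania, 1,907 kg, $27,422.66):
Base rate for 1455.28.20 is 30%.
1455.28.20 has an FTA preferential rate, but origin Tyrania is not Hesesta; base rate stands.
Duty = $27,422.66 × 30% = $8,226.80.
Total = $18,696.94 + $4,731.93 + $8,226.80 = $31,655.67.

$31,655.67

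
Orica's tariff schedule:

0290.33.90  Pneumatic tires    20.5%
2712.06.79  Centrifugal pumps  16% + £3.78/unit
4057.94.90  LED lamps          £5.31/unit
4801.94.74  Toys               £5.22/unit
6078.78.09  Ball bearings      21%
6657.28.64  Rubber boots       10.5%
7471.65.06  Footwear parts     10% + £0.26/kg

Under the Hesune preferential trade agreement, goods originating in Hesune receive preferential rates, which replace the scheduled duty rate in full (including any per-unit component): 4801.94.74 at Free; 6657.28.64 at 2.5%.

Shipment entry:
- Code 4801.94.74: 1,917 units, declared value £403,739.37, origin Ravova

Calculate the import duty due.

£10,006.74

Line 1 (4801.94.74, Ravova, 1,917 units, £403,739.37):
Base rate for 4801.94.74 is £5.22/unit.
4801.94.74 has an FTA preferential rate, but origin Ravova is not Hesune; base rate stands.
Duty = 1,917 × £5.22 = £10,006.74.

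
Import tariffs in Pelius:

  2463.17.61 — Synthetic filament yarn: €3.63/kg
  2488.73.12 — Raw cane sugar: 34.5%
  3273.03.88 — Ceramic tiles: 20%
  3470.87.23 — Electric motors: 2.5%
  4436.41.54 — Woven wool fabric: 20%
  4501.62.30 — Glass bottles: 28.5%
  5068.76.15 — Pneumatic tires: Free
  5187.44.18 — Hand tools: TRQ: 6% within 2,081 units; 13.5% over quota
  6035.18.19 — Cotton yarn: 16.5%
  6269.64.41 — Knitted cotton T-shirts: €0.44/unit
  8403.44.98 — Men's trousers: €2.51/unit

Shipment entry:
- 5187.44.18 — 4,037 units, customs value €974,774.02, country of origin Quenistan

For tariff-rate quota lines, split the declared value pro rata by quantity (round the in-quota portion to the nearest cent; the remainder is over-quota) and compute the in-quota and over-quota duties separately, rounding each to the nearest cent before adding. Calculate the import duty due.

Line 1 (5187.44.18, Quenistan, 4,037 units, €974,774.02):
Code 5187.44.18 is under a tariff-rate quota (threshold 2,081 units). In-quota: 2,081 units at 6%; over-quota: 1,956 units at 13.5%.
Pro-rata value split: in-quota = €974,774.02 × 2,081/4,037 = €502,478.26; over-quota = €974,774.02 − €502,478.26 = €472,295.76.
In-quota duty = €502,478.26 × 6% = €30,148.70. Over-quota duty = €472,295.76 × 13.5% = €63,759.93.
Line duty = €30,148.70 + €63,759.93 = €93,908.63.

€93,908.63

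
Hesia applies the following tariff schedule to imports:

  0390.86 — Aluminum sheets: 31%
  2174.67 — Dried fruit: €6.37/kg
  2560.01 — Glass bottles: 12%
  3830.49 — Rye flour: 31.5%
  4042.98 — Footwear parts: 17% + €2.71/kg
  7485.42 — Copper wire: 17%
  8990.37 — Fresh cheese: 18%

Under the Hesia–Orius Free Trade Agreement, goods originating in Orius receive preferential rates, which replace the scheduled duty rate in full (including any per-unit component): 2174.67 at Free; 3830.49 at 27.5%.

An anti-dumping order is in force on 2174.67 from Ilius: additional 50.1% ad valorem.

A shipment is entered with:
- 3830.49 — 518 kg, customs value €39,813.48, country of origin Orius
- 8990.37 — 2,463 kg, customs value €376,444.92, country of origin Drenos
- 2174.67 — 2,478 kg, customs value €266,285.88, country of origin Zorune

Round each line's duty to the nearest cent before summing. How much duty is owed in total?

€94,493.66

Line 1 (3830.49, Orius, 518 kg, €39,813.48):
Base rate for 3830.49 is 31.5%.
Origin Orius qualifies under the Hesia–Orius agreement and 3830.49 is covered: preferential rate 27.5% applies instead.
Duty = €39,813.48 × 27.5% = €10,948.71.
Line 2 (8990.37, Drenos, 2,463 kg, €376,444.92):
Base rate for 8990.37 is 18%.
Duty = €376,444.92 × 18% = €67,760.09.
Line 3 (2174.67, Zorune, 2,478 kg, €266,285.88):
Base rate for 2174.67 is €6.37/kg.
2174.67 has an FTA preferential rate, but origin Zorune is not Orius; base rate stands.
The additional-duty order on 2174.67 targets Ilius, not Zorune; it does not apply.
Duty = 2,478 × €6.37 = €15,784.86.
Total = €10,948.71 + €67,760.09 + €15,784.86 = €94,493.66.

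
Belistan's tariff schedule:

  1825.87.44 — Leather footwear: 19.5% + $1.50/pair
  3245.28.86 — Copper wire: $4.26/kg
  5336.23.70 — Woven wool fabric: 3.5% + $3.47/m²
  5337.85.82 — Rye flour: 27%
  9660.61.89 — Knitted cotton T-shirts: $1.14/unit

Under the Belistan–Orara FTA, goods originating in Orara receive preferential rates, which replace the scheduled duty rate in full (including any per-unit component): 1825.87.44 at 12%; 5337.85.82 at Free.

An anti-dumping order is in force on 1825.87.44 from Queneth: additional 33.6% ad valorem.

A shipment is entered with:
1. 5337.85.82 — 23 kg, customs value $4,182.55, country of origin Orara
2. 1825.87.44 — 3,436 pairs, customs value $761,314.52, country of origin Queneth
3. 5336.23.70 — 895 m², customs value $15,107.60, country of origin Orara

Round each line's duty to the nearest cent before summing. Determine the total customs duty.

$413,046.43

Line 1 (5337.85.82, Orara, 23 kg, $4,182.55):
Base rate for 5337.85.82 is 27%.
Origin Orara qualifies under the Belistan–Orara agreement and 5337.85.82 is covered: preferential rate Free applies instead.
Duty = $4,182.55 × 0% = $0.00.
Line 2 (1825.87.44, Queneth, 3,436 pairs, $761,314.52):
Base rate for 1825.87.44 is 19.5% + $1.50/pair.
1825.87.44 has an FTA preferential rate, but origin Queneth is not Orara; base rate stands.
Additional duty on 1825.87.44 from Queneth: +33.6%. Applied ad valorem rate: 19.5% + 33.6% = 53.1%.
Duty = $761,314.52 × 53.1% + 3,436 × $1.50 = $409,412.01.
Line 3 (5336.23.70, Orara, 895 m², $15,107.60):
Base rate for 5336.23.70 is 3.5% + $3.47/m².
Origin Orara is the FTA partner but 5336.23.70 is not on the preference list; base rate stands.
Duty = $15,107.60 × 3.5% + 895 × $3.47 = $3,634.42.
Total = $0.00 + $409,412.01 + $3,634.42 = $413,046.43.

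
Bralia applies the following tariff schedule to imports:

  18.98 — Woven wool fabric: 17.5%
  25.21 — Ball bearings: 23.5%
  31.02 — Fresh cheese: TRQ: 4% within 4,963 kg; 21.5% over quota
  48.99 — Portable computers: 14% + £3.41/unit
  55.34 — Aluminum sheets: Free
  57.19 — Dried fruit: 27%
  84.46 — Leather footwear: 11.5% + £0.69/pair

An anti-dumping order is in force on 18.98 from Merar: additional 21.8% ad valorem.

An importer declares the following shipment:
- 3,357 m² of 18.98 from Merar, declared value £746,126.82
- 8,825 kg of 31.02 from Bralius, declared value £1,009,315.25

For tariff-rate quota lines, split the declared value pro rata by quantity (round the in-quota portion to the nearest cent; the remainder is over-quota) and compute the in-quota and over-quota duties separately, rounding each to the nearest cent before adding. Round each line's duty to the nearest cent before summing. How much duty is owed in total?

£410,897.41

Line 1 (18.98, Merar, 3,357 m², £746,126.82):
Base rate for 18.98 is 17.5%.
Additional duty on 18.98 from Merar: +21.8%. Applied ad valorem rate: 17.5% + 21.8% = 39.3%.
Duty = £746,126.82 × 39.3% = £293,227.84.
Line 2 (31.02, Bralius, 8,825 kg, £1,009,315.25):
Code 31.02 is under a tariff-rate quota (threshold 4,963 kg). In-quota: 4,963 kg at 4%; over-quota: 3,862 kg at 21.5%.
Pro-rata value split: in-quota = £1,009,315.25 × 4,963/8,825 = £567,618.31; over-quota = £1,009,315.25 − £567,618.31 = £441,696.94.
In-quota duty = £567,618.31 × 4% = £22,704.73. Over-quota duty = £441,696.94 × 21.5% = £94,964.84.
Line duty = £22,704.73 + £94,964.84 = £117,669.57.
Total = £293,227.84 + £117,669.57 = £410,897.41.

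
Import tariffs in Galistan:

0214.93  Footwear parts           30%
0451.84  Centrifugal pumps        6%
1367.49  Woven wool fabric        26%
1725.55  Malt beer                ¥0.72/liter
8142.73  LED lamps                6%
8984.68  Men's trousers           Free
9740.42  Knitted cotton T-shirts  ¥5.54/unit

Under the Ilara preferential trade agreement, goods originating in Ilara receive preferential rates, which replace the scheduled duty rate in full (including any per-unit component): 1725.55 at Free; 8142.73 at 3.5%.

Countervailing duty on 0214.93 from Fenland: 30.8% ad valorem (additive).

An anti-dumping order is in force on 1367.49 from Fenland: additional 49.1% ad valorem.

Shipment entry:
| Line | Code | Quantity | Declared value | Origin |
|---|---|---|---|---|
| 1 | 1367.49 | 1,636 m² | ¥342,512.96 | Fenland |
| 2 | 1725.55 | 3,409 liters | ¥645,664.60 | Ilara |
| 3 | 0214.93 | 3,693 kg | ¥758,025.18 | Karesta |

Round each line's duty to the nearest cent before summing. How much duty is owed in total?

¥484,634.78

Line 1 (1367.49, Fenland, 1,636 m², ¥342,512.96):
Base rate for 1367.49 is 26%.
Additional duty on 1367.49 from Fenland: +49.1%. Applied ad valorem rate: 26% + 49.1% = 75.1%.
Duty = ¥342,512.96 × 75.1% = ¥257,227.23.
Line 2 (1725.55, Ilara, 3,409 liters, ¥645,664.60):
Base rate for 1725.55 is ¥0.72/liter.
Origin Ilara qualifies under the Galistan–Ilara agreement and 1725.55 is covered: preferential rate Free applies instead.
Duty = ¥645,664.60 × 0% = ¥0.00.
Line 3 (0214.93, Karesta, 3,693 kg, ¥758,025.18):
Base rate for 0214.93 is 30%.
The additional-duty order on 0214.93 targets Fenland, not Karesta; it does not apply.
Duty = ¥758,025.18 × 30% = ¥227,407.55.
Total = ¥257,227.23 + ¥0.00 + ¥227,407.55 = ¥484,634.78.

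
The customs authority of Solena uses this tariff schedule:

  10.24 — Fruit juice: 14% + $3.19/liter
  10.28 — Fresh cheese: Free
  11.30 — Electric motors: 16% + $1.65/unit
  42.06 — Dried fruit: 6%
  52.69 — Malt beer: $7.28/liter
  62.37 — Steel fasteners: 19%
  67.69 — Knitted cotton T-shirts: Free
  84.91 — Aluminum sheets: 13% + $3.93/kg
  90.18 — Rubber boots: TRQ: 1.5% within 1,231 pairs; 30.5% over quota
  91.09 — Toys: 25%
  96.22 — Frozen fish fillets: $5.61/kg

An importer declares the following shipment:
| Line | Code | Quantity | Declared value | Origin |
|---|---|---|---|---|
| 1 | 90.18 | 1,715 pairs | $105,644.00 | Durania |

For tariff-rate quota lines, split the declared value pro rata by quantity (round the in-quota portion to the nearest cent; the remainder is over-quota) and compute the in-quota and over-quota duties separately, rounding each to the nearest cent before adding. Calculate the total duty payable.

Line 1 (90.18, Durania, 1,715 pairs, $105,644.00):
Code 90.18 is under a tariff-rate quota (threshold 1,231 pairs). In-quota: 1,231 pairs at 1.5%; over-quota: 484 pairs at 30.5%.
Pro-rata value split: in-quota = $105,644.00 × 1,231/1,715 = $75,829.60; over-quota = $105,644.00 − $75,829.60 = $29,814.40.
In-quota duty = $75,829.60 × 1.5% = $1,137.44. Over-quota duty = $29,814.40 × 30.5% = $9,093.39.
Line duty = $1,137.44 + $9,093.39 = $10,230.83.

$10,230.83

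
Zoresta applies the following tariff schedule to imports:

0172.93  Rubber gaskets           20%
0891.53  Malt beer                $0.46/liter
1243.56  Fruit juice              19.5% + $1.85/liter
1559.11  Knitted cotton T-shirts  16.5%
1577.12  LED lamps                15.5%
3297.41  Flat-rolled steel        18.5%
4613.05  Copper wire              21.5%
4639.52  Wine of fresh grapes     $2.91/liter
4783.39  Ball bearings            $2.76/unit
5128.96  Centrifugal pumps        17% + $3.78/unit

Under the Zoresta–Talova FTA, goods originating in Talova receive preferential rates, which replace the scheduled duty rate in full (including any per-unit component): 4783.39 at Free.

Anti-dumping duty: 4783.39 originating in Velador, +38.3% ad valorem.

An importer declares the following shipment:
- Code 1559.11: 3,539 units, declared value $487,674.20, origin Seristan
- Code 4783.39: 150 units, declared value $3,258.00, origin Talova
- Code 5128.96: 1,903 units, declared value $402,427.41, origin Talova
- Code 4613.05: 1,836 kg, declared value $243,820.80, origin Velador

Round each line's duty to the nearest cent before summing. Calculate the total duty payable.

Line 1 (1559.11, Seristan, 3,539 units, $487,674.20):
Base rate for 1559.11 is 16.5%.
Duty = $487,674.20 × 16.5% = $80,466.24.
Line 2 (4783.39, Talova, 150 units, $3,258.00):
Base rate for 4783.39 is $2.76/unit.
Origin Talova qualifies under the Zoresta–Talova agreement and 4783.39 is covered: preferential rate Free applies instead.
The additional-duty order on 4783.39 targets Velador, not Talova; it does not apply.
Duty = $3,258.00 × 0% = $0.00.
Line 3 (5128.96, Talova, 1,903 units, $402,427.41):
Base rate for 5128.96 is 17% + $3.78/unit.
Origin Talova is the FTA partner but 5128.96 is not on the preference list; base rate stands.
Duty = $402,427.41 × 17% + 1,903 × $3.78 = $75,606.00.
Line 4 (4613.05, Velador, 1,836 kg, $243,820.80):
Base rate for 4613.05 is 21.5%.
Duty = $243,820.80 × 21.5% = $52,421.47.
Total = $80,466.24 + $0.00 + $75,606.00 + $52,421.47 = $208,493.71.

$208,493.71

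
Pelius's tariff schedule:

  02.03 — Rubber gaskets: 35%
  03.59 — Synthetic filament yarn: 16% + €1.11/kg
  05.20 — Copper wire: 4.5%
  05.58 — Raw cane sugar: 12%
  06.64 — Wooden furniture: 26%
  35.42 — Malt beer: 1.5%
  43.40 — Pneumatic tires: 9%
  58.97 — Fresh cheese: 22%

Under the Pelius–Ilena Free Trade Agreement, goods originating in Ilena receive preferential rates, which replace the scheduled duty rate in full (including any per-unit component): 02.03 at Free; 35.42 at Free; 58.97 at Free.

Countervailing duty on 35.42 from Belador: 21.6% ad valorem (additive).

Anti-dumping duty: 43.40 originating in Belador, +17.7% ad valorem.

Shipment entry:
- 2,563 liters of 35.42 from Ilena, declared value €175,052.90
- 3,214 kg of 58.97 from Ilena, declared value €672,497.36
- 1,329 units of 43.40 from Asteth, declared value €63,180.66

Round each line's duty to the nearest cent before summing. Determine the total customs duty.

Line 1 (35.42, Ilena, 2,563 liters, €175,052.90):
Base rate for 35.42 is 1.5%.
Origin Ilena qualifies under the Pelius–Ilena agreement and 35.42 is covered: preferential rate Free applies instead.
The additional-duty order on 35.42 targets Belador, not Ilena; it does not apply.
Duty = €175,052.90 × 0% = €0.00.
Line 2 (58.97, Ilena, 3,214 kg, €672,497.36):
Base rate for 58.97 is 22%.
Origin Ilena qualifies under the Pelius–Ilena agreement and 58.97 is covered: preferential rate Free applies instead.
Duty = €672,497.36 × 0% = €0.00.
Line 3 (43.40, Asteth, 1,329 units, €63,180.66):
Base rate for 43.40 is 9%.
The additional-duty order on 43.40 targets Belador, not Asteth; it does not apply.
Duty = €63,180.66 × 9% = €5,686.26.
Total = €0.00 + €0.00 + €5,686.26 = €5,686.26.

€5,686.26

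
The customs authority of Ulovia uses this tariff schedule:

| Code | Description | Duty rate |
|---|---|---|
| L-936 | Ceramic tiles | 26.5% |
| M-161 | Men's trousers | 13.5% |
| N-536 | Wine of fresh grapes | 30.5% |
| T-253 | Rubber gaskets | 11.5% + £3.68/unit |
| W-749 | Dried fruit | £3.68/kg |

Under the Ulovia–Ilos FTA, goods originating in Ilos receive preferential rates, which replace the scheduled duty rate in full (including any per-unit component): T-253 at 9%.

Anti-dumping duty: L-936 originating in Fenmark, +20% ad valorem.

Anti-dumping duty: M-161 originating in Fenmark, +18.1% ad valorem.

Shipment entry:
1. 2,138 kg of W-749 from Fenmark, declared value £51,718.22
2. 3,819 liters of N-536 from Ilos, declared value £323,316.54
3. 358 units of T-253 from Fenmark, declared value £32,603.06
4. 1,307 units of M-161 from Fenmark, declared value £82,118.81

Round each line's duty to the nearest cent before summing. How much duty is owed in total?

£137,495.71

Line 1 (W-749, Fenmark, 2,138 kg, £51,718.22):
Base rate for W-749 is £3.68/kg.
Duty = 2,138 × £3.68 = £7,867.84.
Line 2 (N-536, Ilos, 3,819 liters, £323,316.54):
Base rate for N-536 is 30.5%.
Origin Ilos is the FTA partner but N-536 is not on the preference list; base rate stands.
Duty = £323,316.54 × 30.5% = £98,611.54.
Line 3 (T-253, Fenmark, 358 units, £32,603.06):
Base rate for T-253 is 11.5% + £3.68/unit.
T-253 has an FTA preferential rate, but origin Fenmark is not Ilos; base rate stands.
Duty = £32,603.06 × 11.5% + 358 × £3.68 = £5,066.79.
Line 4 (M-161, Fenmark, 1,307 units, £82,118.81):
Base rate for M-161 is 13.5%.
Additional duty on M-161 from Fenmark: +18.1%. Applied ad valorem rate: 13.5% + 18.1% = 31.6%.
Duty = £82,118.81 × 31.6% = £25,949.54.
Total = £7,867.84 + £98,611.54 + £5,066.79 + £25,949.54 = £137,495.71.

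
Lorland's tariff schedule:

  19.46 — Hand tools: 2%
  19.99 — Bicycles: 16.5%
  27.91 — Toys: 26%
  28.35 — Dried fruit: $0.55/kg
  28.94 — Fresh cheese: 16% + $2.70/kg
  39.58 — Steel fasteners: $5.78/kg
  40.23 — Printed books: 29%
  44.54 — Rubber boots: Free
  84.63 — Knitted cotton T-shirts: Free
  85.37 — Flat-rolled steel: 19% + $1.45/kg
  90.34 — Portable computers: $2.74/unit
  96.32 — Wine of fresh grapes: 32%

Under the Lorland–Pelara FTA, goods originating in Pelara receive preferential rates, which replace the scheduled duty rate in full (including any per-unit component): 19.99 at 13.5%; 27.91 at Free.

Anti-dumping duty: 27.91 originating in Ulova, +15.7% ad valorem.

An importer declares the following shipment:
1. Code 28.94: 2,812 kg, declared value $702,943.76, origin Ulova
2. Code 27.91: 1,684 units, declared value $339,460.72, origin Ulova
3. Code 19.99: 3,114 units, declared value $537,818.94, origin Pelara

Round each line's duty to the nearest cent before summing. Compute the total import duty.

$334,224.08

Line 1 (28.94, Ulova, 2,812 kg, $702,943.76):
Base rate for 28.94 is 16% + $2.70/kg.
Duty = $702,943.76 × 16% + 2,812 × $2.70 = $120,063.40.
Line 2 (27.91, Ulova, 1,684 units, $339,460.72):
Base rate for 27.91 is 26%.
27.91 has an FTA preferential rate, but origin Ulova is not Pelara; base rate stands.
Additional duty on 27.91 from Ulova: +15.7%. Applied ad valorem rate: 26% + 15.7% = 41.7%.
Duty = $339,460.72 × 41.7% = $141,555.12.
Line 3 (19.99, Pelara, 3,114 units, $537,818.94):
Base rate for 19.99 is 16.5%.
Origin Pelara qualifies under the Lorland–Pelara agreement and 19.99 is covered: preferential rate 13.5% applies instead.
Duty = $537,818.94 × 13.5% = $72,605.56.
Total = $120,063.40 + $141,555.12 + $72,605.56 = $334,224.08.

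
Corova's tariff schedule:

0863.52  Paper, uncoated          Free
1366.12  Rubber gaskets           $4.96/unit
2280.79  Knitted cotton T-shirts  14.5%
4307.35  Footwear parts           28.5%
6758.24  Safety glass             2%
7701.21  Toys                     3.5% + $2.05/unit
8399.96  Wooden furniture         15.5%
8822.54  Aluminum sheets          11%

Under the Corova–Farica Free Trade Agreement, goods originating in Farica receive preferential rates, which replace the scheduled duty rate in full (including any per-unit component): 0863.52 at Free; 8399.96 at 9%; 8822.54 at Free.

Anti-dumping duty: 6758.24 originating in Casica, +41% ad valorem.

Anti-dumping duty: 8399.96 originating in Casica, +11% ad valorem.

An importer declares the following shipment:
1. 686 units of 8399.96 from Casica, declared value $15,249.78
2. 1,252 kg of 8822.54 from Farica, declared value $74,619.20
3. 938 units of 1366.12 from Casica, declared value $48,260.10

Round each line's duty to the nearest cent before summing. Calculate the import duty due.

Line 1 (8399.96, Casica, 686 units, $15,249.78):
Base rate for 8399.96 is 15.5%.
8399.96 has an FTA preferential rate, but origin Casica is not Farica; base rate stands.
Additional duty on 8399.96 from Casica: +11%. Applied ad valorem rate: 15.5% + 11% = 26.5%.
Duty = $15,249.78 × 26.5% = $4,041.19.
Line 2 (8822.54, Farica, 1,252 kg, $74,619.20):
Base rate for 8822.54 is 11%.
Origin Farica qualifies under the Corova–Farica agreement and 8822.54 is covered: preferential rate Free applies instead.
Duty = $74,619.20 × 0% = $0.00.
Line 3 (1366.12, Casica, 938 units, $48,260.10):
Base rate for 1366.12 is $4.96/unit.
Duty = 938 × $4.96 = $4,652.48.
Total = $4,041.19 + $0.00 + $4,652.48 = $8,693.67.

$8,693.67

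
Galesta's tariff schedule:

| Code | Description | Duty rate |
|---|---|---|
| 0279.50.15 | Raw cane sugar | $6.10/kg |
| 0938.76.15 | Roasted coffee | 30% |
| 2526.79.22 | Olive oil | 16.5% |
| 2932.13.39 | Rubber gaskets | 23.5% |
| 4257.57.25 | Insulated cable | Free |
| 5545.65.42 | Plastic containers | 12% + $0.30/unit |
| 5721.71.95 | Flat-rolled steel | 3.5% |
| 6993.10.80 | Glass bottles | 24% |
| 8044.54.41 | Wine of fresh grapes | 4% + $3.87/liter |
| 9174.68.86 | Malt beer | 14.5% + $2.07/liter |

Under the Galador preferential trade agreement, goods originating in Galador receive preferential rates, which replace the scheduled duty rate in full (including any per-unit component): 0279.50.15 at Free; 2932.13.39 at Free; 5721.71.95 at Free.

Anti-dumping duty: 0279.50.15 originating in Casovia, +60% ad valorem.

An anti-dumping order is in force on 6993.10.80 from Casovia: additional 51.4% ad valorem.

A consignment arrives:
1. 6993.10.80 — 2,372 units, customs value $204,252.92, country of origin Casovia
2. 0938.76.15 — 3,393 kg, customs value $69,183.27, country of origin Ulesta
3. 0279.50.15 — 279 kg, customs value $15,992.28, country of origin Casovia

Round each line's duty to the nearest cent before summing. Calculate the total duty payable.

Line 1 (6993.10.80, Casovia, 2,372 units, $204,252.92):
Base rate for 6993.10.80 is 24%.
Additional duty on 6993.10.80 from Casovia: +51.4%. Applied ad valorem rate: 24% + 51.4% = 75.4%.
Duty = $204,252.92 × 75.4% = $154,006.70.
Line 2 (0938.76.15, Ulesta, 3,393 kg, $69,183.27):
Base rate for 0938.76.15 is 30%.
Duty = $69,183.27 × 30% = $20,754.98.
Line 3 (0279.50.15, Casovia, 279 kg, $15,992.28):
Base rate for 0279.50.15 is $6.10/kg.
0279.50.15 has an FTA preferential rate, but origin Casovia is not Galador; base rate stands.
Additional duty on 0279.50.15 from Casovia: +60% ad valorem. Applied ad valorem rate = 60%.
Duty = $15,992.28 × 60% + 279 × $6.10 = $11,297.27.
Total = $154,006.70 + $20,754.98 + $11,297.27 = $186,058.95.

$186,058.95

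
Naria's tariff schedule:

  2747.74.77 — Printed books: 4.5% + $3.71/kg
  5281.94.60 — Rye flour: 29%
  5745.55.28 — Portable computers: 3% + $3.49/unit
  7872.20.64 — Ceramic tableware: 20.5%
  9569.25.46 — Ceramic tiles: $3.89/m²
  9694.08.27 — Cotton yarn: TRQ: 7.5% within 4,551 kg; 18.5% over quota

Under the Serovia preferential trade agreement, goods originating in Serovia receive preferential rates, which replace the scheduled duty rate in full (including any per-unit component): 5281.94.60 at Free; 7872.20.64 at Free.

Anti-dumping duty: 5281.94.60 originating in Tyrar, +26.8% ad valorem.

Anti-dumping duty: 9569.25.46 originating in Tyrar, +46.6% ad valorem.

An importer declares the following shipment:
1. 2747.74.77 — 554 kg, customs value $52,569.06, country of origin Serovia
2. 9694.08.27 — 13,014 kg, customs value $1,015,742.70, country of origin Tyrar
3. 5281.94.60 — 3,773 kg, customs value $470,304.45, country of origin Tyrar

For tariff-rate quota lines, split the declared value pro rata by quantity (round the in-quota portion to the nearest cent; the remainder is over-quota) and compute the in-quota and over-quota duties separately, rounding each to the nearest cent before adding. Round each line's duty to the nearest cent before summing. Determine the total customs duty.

Line 1 (2747.74.77, Serovia, 554 kg, $52,569.06):
Base rate for 2747.74.77 is 4.5% + $3.71/kg.
Origin Serovia is the FTA partner but 2747.74.77 is not on the preference list; base rate stands.
Duty = $52,569.06 × 4.5% + 554 × $3.71 = $4,420.95.
Line 2 (9694.08.27, Tyrar, 13,014 kg, $1,015,742.70):
Code 9694.08.27 is under a tariff-rate quota (threshold 4,551 kg). In-quota: 4,551 kg at 7.5%; over-quota: 8,463 kg at 18.5%.
Pro-rata value split: in-quota = $1,015,742.70 × 4,551/13,014 = $355,205.55; over-quota = $1,015,742.70 − $355,205.55 = $660,537.15.
In-quota duty = $355,205.55 × 7.5% = $26,640.42. Over-quota duty = $660,537.15 × 18.5% = $122,199.37.
Line duty = $26,640.42 + $122,199.37 = $148,839.79.
Line 3 (5281.94.60, Tyrar, 3,773 kg, $470,304.45):
Base rate for 5281.94.60 is 29%.
5281.94.60 has an FTA preferential rate, but origin Tyrar is not Serovia; base rate stands.
Additional duty on 5281.94.60 from Tyrar: +26.8%. Applied ad valorem rate: 29% + 26.8% = 55.8%.
Duty = $470,304.45 × 55.8% = $262,429.88.
Total = $4,420.95 + $148,839.79 + $262,429.88 = $415,690.62.

$415,690.62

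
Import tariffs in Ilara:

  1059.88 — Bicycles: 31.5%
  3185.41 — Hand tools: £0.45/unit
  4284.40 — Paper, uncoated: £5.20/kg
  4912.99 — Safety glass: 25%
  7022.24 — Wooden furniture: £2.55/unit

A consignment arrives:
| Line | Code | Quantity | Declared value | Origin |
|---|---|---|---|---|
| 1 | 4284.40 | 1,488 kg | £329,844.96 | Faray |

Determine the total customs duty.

£7,737.60

Line 1 (4284.40, Faray, 1,488 kg, £329,844.96):
Base rate for 4284.40 is £5.20/kg.
Duty = 1,488 × £5.20 = £7,737.60.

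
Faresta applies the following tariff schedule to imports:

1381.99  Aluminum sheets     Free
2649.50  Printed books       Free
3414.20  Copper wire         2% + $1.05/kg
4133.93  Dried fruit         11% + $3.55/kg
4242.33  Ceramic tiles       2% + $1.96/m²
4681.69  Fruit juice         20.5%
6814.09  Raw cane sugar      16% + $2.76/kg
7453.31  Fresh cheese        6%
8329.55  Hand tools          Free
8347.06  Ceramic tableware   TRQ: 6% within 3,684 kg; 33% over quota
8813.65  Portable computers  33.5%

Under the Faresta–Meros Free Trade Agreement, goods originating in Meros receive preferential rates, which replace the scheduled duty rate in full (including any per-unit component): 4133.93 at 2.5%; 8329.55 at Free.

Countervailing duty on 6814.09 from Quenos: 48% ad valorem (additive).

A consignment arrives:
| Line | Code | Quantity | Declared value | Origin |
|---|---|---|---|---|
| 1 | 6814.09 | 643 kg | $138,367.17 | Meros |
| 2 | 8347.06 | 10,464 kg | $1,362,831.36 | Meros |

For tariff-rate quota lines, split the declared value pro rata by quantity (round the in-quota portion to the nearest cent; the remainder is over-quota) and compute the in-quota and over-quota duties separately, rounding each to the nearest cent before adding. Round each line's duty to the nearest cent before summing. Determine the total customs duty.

Line 1 (6814.09, Meros, 643 kg, $138,367.17):
Base rate for 6814.09 is 16% + $2.76/kg.
Origin Meros is the FTA partner but 6814.09 is not on the preference list; base rate stands.
The additional-duty order on 6814.09 targets Quenos, not Meros; it does not apply.
Duty = $138,367.17 × 16% + 643 × $2.76 = $23,913.43.
Line 2 (8347.06, Meros, 10,464 kg, $1,362,831.36):
Code 8347.06 is under a tariff-rate quota (threshold 3,684 kg). In-quota: 3,684 kg at 6%; over-quota: 6,780 kg at 33%.
Pro-rata value split: in-quota = $1,362,831.36 × 3,684/10,464 = $479,804.16; over-quota = $1,362,831.36 − $479,804.16 = $883,027.20.
In-quota duty = $479,804.16 × 6% = $28,788.25. Over-quota duty = $883,027.20 × 33% = $291,398.98.
Line duty = $28,788.25 + $291,398.98 = $320,187.23.
Total = $23,913.43 + $320,187.23 = $344,100.66.

$344,100.66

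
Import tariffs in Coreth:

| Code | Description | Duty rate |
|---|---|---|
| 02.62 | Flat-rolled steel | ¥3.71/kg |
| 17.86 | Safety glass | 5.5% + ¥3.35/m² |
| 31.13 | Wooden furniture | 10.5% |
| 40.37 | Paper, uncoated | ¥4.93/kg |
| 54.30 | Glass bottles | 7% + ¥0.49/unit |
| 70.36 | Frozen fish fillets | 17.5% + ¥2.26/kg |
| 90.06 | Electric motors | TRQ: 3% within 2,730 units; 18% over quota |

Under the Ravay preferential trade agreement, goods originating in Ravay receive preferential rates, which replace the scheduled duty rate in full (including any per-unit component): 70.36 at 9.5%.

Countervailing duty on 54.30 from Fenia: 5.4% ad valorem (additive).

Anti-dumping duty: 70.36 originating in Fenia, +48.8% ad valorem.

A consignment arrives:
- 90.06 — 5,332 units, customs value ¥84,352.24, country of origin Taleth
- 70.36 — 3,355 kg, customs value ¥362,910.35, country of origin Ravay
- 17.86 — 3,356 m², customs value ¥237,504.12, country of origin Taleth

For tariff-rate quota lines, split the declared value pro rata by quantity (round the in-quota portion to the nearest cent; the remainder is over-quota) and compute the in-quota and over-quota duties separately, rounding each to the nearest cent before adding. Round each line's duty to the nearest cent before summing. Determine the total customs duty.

¥67,486.93

Line 1 (90.06, Taleth, 5,332 units, ¥84,352.24):
Code 90.06 is under a tariff-rate quota (threshold 2,730 units). In-quota: 2,730 units at 3%; over-quota: 2,602 units at 18%.
Pro-rata value split: in-quota = ¥84,352.24 × 2,730/5,332 = ¥43,188.60; over-quota = ¥84,352.24 − ¥43,188.60 = ¥41,163.64.
In-quota duty = ¥43,188.60 × 3% = ¥1,295.66. Over-quota duty = ¥41,163.64 × 18% = ¥7,409.46.
Line duty = ¥1,295.66 + ¥7,409.46 = ¥8,705.12.
Line 2 (70.36, Ravay, 3,355 kg, ¥362,910.35):
Base rate for 70.36 is 17.5% + ¥2.26/kg.
Origin Ravay qualifies under the Coreth–Ravay agreement and 70.36 is covered: preferential rate 9.5% applies instead.
The additional-duty order on 70.36 targets Fenia, not Ravay; it does not apply.
Duty = ¥362,910.35 × 9.5% = ¥34,476.48.
Line 3 (17.86, Taleth, 3,356 m², ¥237,504.12):
Base rate for 17.86 is 5.5% + ¥3.35/m².
Duty = ¥237,504.12 × 5.5% + 3,356 × ¥3.35 = ¥24,305.33.
Total = ¥8,705.12 + ¥34,476.48 + ¥24,305.33 = ¥67,486.93.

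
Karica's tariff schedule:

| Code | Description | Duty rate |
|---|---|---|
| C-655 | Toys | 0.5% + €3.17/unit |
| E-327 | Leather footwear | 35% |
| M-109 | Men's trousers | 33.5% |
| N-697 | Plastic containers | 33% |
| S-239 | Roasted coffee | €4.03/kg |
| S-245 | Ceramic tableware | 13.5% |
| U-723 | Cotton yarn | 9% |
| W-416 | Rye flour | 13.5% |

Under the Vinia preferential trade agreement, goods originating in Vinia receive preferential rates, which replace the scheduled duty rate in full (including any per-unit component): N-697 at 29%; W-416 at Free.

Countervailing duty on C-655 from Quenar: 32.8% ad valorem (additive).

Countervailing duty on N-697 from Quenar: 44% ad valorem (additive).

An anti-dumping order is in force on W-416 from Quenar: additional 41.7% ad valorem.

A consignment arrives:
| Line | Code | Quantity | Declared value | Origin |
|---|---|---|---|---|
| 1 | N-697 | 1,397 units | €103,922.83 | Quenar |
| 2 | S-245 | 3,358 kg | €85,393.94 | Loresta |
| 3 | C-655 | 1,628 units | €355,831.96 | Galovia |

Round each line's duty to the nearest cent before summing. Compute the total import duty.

€98,488.68

Line 1 (N-697, Quenar, 1,397 units, €103,922.83):
Base rate for N-697 is 33%.
N-697 has an FTA preferential rate, but origin Quenar is not Vinia; base rate stands.
Additional duty on N-697 from Quenar: +44%. Applied ad valorem rate: 33% + 44% = 77%.
Duty = €103,922.83 × 77% = €80,020.58.
Line 2 (S-245, Loresta, 3,358 kg, €85,393.94):
Base rate for S-245 is 13.5%.
Duty = €85,393.94 × 13.5% = €11,528.18.
Line 3 (C-655, Galovia, 1,628 units, €355,831.96):
Base rate for C-655 is 0.5% + €3.17/unit.
The additional-duty order on C-655 targets Quenar, not Galovia; it does not apply.
Duty = €355,831.96 × 0.5% + 1,628 × €3.17 = €6,939.92.
Total = €80,020.58 + €11,528.18 + €6,939.92 = €98,488.68.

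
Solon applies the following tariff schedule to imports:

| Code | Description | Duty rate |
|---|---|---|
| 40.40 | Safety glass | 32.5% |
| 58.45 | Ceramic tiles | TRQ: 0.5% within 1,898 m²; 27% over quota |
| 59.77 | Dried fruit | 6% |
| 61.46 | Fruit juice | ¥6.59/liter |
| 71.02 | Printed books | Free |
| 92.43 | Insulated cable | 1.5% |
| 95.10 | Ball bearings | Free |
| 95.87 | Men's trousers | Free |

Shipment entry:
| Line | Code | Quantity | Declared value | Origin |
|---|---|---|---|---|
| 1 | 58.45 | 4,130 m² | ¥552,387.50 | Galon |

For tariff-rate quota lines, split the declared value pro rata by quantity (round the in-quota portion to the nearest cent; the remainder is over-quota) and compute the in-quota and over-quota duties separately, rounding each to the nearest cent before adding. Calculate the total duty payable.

Line 1 (58.45, Galon, 4,130 m², ¥552,387.50):
Code 58.45 is under a tariff-rate quota (threshold 1,898 m²). In-quota: 1,898 m² at 0.5%; over-quota: 2,232 m² at 27%.
Pro-rata value split: in-quota = ¥552,387.50 × 1,898/4,130 = ¥253,857.50; over-quota = ¥552,387.50 − ¥253,857.50 = ¥298,530.00.
In-quota duty = ¥253,857.50 × 0.5% = ¥1,269.29. Over-quota duty = ¥298,530.00 × 27% = ¥80,603.10.
Line duty = ¥1,269.29 + ¥80,603.10 = ¥81,872.39.

¥81,872.39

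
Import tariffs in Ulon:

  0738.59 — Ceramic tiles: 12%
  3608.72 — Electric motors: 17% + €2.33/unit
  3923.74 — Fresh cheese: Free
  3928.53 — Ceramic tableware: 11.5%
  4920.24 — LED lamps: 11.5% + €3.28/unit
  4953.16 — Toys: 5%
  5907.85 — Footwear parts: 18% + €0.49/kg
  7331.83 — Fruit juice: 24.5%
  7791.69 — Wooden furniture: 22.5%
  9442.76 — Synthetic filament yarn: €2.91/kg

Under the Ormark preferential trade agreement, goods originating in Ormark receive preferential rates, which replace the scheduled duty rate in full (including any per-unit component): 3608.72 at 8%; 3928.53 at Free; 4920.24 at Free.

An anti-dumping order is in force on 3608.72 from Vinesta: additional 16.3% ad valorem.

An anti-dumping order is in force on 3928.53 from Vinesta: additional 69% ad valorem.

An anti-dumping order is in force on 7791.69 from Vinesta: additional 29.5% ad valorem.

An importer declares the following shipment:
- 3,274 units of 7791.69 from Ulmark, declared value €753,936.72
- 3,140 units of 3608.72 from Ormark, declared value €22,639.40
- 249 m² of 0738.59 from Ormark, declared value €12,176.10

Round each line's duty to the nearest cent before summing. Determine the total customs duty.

Line 1 (7791.69, Ulmark, 3,274 units, €753,936.72):
Base rate for 7791.69 is 22.5%.
The additional-duty order on 7791.69 targets Vinesta, not Ulmark; it does not apply.
Duty = €753,936.72 × 22.5% = €169,635.76.
Line 2 (3608.72, Ormark, 3,140 units, €22,639.40):
Base rate for 3608.72 is 17% + €2.33/unit.
Origin Ormark qualifies under the Ulon–Ormark agreement and 3608.72 is covered: preferential rate 8% applies instead.
The additional-duty order on 3608.72 targets Vinesta, not Ormark; it does not apply.
Duty = €22,639.40 × 8% = €1,811.15.
Line 3 (0738.59, Ormark, 249 m², €12,176.10):
Base rate for 0738.59 is 12%.
Origin Ormark is the FTA partner but 0738.59 is not on the preference list; base rate stands.
Duty = €12,176.10 × 12% = €1,461.13.
Total = €169,635.76 + €1,811.15 + €1,461.13 = €172,908.04.

€172,908.04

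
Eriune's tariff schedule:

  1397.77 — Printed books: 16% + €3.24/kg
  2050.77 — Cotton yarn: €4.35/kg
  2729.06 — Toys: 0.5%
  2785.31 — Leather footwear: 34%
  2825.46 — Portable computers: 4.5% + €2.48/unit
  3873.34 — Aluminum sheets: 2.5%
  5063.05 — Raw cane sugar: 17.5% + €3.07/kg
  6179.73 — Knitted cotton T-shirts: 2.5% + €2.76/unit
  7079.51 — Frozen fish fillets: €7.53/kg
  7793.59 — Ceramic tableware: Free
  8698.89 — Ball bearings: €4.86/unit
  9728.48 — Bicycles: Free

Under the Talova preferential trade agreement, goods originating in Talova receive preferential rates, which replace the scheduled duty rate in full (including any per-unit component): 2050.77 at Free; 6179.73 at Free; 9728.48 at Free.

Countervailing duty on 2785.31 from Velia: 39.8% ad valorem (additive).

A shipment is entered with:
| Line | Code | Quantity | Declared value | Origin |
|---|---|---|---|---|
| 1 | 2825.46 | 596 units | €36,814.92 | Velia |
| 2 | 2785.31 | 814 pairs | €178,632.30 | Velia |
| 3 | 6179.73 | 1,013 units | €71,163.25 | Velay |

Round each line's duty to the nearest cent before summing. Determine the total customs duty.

€139,540.35

Line 1 (2825.46, Velia, 596 units, €36,814.92):
Base rate for 2825.46 is 4.5% + €2.48/unit.
Duty = €36,814.92 × 4.5% + 596 × €2.48 = €3,134.75.
Line 2 (2785.31, Velia, 814 pairs, €178,632.30):
Base rate for 2785.31 is 34%.
Additional duty on 2785.31 from Velia: +39.8%. Applied ad valorem rate: 34% + 39.8% = 73.8%.
Duty = €178,632.30 × 73.8% = €131,830.64.
Line 3 (6179.73, Velay, 1,013 units, €71,163.25):
Base rate for 6179.73 is 2.5% + €2.76/unit.
6179.73 has an FTA preferential rate, but origin Velay is not Talova; base rate stands.
Duty = €71,163.25 × 2.5% + 1,013 × €2.76 = €4,574.96.
Total = €3,134.75 + €131,830.64 + €4,574.96 = €139,540.35.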